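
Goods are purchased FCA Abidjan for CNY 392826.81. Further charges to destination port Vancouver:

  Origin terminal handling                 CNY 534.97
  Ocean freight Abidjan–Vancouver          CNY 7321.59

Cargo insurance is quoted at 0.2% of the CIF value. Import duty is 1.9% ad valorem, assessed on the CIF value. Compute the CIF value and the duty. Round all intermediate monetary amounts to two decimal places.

Let C be the CIF value. C = FCA price + pre-shipment costs + freight + 0.2% × C
C − 0.2% × C = 392826.81 + 534.97 + 7321.59
0.998 × C = 400683.37
C = 400683.37 / 0.998 = 401486.34
Insurance premium = 0.2% × 401486.34 = 802.97
Import duty = 401486.34 × 1.9% = 7628.24

CIF value: CNY 401486.34; import duty: CNY 7628.24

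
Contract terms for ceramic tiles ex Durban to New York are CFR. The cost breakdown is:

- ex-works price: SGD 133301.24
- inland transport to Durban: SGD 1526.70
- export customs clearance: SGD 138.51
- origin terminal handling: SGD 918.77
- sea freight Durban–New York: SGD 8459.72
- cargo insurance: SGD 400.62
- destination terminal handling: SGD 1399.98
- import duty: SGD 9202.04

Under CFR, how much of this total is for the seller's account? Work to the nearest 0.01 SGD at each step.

Seller's account: SGD 144344.94

CFR: the seller pays costs through ocean freight to the destination port, but not insurance.
Seller's account: goods 133301.24 + inland to port 1526.70 + export clearance 138.51 + origin terminal 918.77 + freight 8459.72 = 144344.94
Buyer's account: insurance 400.62 + destination terminal 1399.98 + duty 9202.04 = 11002.64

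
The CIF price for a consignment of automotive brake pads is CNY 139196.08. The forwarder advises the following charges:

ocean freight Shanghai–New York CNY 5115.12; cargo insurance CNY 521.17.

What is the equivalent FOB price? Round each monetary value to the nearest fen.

FOB price: CNY 133559.79

From CIF to FOB, the seller no longer bears: freight, insurance.
FOB price = 139196.08 − 5115.12 − 521.17 = 133559.79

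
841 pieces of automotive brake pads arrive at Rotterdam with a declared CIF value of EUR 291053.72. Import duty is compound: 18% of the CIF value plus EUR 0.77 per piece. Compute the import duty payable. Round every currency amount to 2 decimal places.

Import duty: EUR 53037.24

Ad valorem component: 291053.72 × 18% = 52389.67
Specific component: 841 × 0.77 = 647.57
Import duty = 52389.67 + 647.57 = 53037.24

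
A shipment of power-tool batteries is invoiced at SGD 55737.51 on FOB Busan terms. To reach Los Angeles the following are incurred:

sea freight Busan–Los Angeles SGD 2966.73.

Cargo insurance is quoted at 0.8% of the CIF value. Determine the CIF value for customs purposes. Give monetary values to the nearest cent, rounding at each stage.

Let C be the CIF value. C = FOB price + freight + 0.8% × C
C − 0.8% × C = 55737.51 + 2966.73
0.992 × C = 58704.24
C = 58704.24 / 0.992 = 59177.66
Insurance premium = 0.8% × 59177.66 = 473.42

CIF value: SGD 59177.66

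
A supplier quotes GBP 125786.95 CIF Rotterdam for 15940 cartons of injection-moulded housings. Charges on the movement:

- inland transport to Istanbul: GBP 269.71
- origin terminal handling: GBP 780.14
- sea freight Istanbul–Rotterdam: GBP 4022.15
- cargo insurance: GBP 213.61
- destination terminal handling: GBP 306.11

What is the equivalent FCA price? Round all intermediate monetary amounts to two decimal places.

Not relevant to the conversion: inland to port — on the seller under both CIF and FCA; already in the CIF price and stays in the FCA price. destination terminal — on the buyer under both terms; not part of either seller's price.
From CIF to FCA, the seller no longer bears: origin terminal, freight, insurance.
FCA price = 125786.95 − 780.14 − 4022.15 − 213.61 = 120771.05

FCA price: GBP 120771.05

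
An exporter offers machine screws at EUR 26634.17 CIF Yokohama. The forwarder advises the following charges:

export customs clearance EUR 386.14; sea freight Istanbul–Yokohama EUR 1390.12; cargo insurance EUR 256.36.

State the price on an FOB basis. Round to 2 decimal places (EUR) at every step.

Not relevant to the conversion: export clearance — on the seller under both CIF and FOB; already in the CIF price and stays in the FOB price.
From CIF to FOB, the seller no longer bears: freight, insurance.
FOB price = 26634.17 − 1390.12 − 256.36 = 24987.69

FOB price: EUR 24987.69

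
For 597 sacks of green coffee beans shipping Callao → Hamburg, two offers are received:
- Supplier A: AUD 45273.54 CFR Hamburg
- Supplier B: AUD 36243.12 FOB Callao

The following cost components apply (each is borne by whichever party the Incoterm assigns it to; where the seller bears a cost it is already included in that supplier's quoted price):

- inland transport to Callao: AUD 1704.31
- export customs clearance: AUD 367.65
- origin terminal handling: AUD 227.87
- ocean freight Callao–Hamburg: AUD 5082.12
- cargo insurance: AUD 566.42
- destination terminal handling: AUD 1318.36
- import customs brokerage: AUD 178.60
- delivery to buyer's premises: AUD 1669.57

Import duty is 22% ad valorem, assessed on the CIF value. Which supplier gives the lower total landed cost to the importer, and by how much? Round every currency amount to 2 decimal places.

Supplier B is cheaper by AUD 4816.92

Supplier A (CFR):
CIF value = CFR price + insurance = 45273.54 + 566.42 = 45839.96
Import duty = 45839.96 × 22% = 10084.79
Buyer bears (A): 566.42 + 1318.36 + 178.60 + 1669.57 = 3732.95
Landed cost (A) = invoice 45273.54 + 3732.95 + duty 10084.79 = 59091.28
Supplier B (FOB):
CIF value = FOB price + freight + insurance = 36243.12 + 5082.12 + 566.42 = 41891.66
Import duty = 41891.66 × 22% = 9216.17
Buyer bears (B): 5082.12 + 566.42 + 1318.36 + 178.60 + 1669.57 = 8815.07
Landed cost (B) = invoice 36243.12 + 8815.07 + duty 9216.17 = 54274.36
Difference = |59091.28 − 54274.36| = 4816.92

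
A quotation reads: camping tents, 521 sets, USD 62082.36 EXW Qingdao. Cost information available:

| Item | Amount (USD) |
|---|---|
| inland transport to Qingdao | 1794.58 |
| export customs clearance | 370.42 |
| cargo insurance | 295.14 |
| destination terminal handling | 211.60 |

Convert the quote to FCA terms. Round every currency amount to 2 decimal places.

Not relevant to the conversion: insurance, destination terminal — on the buyer under both terms; not part of either seller's price.
From EXW to FCA, the seller additionally bears: inland to port, export clearance.
FCA price = 62082.36 + 1794.58 + 370.42 = 64247.36

FCA price: USD 64247.36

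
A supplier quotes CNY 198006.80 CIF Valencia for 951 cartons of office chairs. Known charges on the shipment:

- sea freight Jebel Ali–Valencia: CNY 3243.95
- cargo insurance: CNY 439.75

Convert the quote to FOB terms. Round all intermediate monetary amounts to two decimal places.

From CIF to FOB, the seller no longer bears: freight, insurance.
FOB price = 198006.80 − 3243.95 − 439.75 = 194323.10

FOB price: CNY 194323.10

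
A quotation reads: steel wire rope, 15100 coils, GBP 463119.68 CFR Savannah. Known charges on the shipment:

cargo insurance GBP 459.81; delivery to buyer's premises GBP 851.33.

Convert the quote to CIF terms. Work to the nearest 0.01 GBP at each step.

Not relevant to the conversion: delivery — on the buyer under both terms; not part of either seller's price.
From CFR to CIF, the seller additionally bears: insurance.
CIF price = 463119.68 + 459.81 = 463579.49

CIF price: GBP 463579.49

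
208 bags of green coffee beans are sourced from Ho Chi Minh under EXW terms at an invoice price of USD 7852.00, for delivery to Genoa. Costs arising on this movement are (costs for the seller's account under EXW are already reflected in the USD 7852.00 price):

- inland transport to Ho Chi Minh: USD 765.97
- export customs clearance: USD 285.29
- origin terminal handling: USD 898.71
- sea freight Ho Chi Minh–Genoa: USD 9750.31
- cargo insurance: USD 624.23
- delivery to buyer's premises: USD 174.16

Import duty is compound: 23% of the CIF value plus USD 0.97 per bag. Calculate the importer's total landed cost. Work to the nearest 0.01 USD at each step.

EXW: the seller makes goods available at their premises; the buyer bears all onward costs.
CIF value = EXW price + inland to port + export clearance + origin terminal + freight + insurance = 7852.00 + 765.97 + 285.29 + 898.71 + 9750.31 + 624.23 = 20176.51
Ad valorem component: 20176.51 × 23% = 4640.60
Specific component: 208 × 0.97 = 201.76
Import duty = 4640.60 + 201.76 = 4842.36
Buyer bears: inland to port 765.97 + export clearance 285.29 + origin terminal 898.71 + freight 9750.31 + insurance 624.23 + delivery 174.16 + duty 4842.36 = 17341.03
Landed cost = invoice 7852.00 + 17341.03 = 25193.03

Total landed cost: USD 25193.03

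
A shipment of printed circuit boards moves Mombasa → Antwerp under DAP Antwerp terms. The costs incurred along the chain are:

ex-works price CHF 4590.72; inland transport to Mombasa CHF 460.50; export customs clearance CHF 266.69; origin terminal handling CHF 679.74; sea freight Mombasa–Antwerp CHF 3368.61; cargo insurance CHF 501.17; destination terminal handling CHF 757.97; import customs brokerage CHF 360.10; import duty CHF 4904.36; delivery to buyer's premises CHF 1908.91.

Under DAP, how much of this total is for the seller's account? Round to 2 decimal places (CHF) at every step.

Seller's account: CHF 12534.31

DAP: the seller bears all costs to the named destination except import duty and clearance.
Seller's account: goods 4590.72 + inland to port 460.50 + export clearance 266.69 + origin terminal 679.74 + freight 3368.61 + insurance 501.17 + destination terminal 757.97 + delivery 1908.91 = 12534.31
Buyer's account: brokerage 360.10 + duty 4904.36 = 5264.46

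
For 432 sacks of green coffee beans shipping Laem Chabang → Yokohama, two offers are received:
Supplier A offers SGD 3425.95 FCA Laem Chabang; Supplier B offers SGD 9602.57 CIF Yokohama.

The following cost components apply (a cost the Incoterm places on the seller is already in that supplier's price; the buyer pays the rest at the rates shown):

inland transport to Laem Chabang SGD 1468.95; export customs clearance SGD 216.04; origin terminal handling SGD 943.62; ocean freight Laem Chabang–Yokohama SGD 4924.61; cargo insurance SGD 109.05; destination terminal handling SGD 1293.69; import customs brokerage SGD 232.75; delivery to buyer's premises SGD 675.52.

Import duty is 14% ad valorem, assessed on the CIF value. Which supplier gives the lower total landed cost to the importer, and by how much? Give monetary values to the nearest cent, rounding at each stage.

Supplier A (FCA):
CIF value = FCA price + origin terminal + freight + insurance = 3425.95 + 943.62 + 4924.61 + 109.05 = 9403.23
Import duty = 9403.23 × 14% = 1316.45
Buyer bears (A): 943.62 + 4924.61 + 109.05 + 1293.69 + 232.75 + 675.52 = 8179.24
Landed cost (A) = invoice 3425.95 + 8179.24 + duty 1316.45 = 12921.64
Supplier B (CIF):
The CIF price already equals the CIF value: 9602.57
Import duty = 9602.57 × 14% = 1344.36
Buyer bears (B): 1293.69 + 232.75 + 675.52 = 2201.96
Landed cost (B) = invoice 9602.57 + 2201.96 + duty 1344.36 = 13148.89
Difference = |12921.64 − 13148.89| = 227.25

Supplier A is cheaper by SGD 227.25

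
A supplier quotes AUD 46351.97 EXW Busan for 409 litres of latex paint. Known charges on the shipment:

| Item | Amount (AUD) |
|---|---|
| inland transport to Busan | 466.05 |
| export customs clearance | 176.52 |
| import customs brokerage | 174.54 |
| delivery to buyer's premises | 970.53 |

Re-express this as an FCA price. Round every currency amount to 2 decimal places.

Not relevant to the conversion: delivery, brokerage — on the buyer under both terms; not part of either seller's price.
From EXW to FCA, the seller additionally bears: inland to port, export clearance.
FCA price = 46351.97 + 466.05 + 176.52 = 46994.54

FCA price: AUD 46994.54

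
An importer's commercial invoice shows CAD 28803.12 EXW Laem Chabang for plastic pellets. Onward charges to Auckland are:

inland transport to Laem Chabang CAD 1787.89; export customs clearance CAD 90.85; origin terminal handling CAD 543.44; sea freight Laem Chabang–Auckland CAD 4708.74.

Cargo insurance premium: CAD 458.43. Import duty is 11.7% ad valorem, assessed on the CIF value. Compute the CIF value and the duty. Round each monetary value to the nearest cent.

CIF = EXW price + pre-shipment costs + freight + insurance
CIF = 28803.12 + 1787.89 + 90.85 + 543.44 + 4708.74 + 458.43 = 36392.47
Import duty = 36392.47 × 11.7% = 4257.92

CIF value: CAD 36392.47; import duty: CAD 4257.92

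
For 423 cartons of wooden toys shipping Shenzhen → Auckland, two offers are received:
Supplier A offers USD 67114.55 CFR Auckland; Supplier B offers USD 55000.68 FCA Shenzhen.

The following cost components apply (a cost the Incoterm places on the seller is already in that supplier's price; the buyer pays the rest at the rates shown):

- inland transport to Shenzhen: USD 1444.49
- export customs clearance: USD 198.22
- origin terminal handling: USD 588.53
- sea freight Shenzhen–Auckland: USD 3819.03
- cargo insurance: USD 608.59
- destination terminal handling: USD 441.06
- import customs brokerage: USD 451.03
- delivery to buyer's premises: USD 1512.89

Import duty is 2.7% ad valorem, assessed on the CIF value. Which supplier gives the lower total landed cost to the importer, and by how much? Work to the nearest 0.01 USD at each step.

Supplier A (CFR):
CIF value = CFR price + insurance = 67114.55 + 608.59 = 67723.14
Import duty = 67723.14 × 2.7% = 1828.52
Buyer bears (A): 608.59 + 441.06 + 451.03 + 1512.89 = 3013.57
Landed cost (A) = invoice 67114.55 + 3013.57 + duty 1828.52 = 71956.64
Supplier B (FCA):
CIF value = FCA price + origin terminal + freight + insurance = 55000.68 + 588.53 + 3819.03 + 608.59 = 60016.83
Import duty = 60016.83 × 2.7% = 1620.45
Buyer bears (B): 588.53 + 3819.03 + 608.59 + 441.06 + 451.03 + 1512.89 = 7421.13
Landed cost (B) = invoice 55000.68 + 7421.13 + duty 1620.45 = 64042.26
Difference = |71956.64 − 64042.26| = 7914.38

Supplier B is cheaper by USD 7914.38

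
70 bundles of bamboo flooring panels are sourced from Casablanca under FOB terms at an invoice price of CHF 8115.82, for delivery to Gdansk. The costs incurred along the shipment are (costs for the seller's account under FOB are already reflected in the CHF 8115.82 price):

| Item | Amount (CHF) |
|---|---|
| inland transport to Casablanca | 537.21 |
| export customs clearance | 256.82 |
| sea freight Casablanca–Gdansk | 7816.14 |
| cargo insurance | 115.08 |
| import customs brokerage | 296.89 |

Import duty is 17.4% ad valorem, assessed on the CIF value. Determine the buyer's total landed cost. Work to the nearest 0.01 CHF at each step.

Total landed cost: CHF 19136.11

FOB: the seller bears costs until goods are on board at the origin port; the buyer bears freight, insurance and all costs thereafter.
Already in the invoice (seller's account under FOB): inland to port, export clearance — exclude.
CIF value = FOB price + freight + insurance = 8115.82 + 7816.14 + 115.08 = 16047.04
Import duty = 16047.04 × 17.4% = 2792.18
Buyer bears: freight 7816.14 + insurance 115.08 + brokerage 296.89 + duty 2792.18 = 11020.29
Landed cost = invoice 8115.82 + 11020.29 = 19136.11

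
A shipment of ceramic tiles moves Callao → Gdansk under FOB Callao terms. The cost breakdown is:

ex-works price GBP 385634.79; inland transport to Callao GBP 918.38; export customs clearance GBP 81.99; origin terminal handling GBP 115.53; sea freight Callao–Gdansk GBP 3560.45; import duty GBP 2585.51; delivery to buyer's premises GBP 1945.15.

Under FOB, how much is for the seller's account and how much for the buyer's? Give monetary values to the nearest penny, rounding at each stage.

Seller: GBP 386750.69; buyer: GBP 8091.11

FOB: the seller bears costs until goods are on board at the origin port; the buyer bears freight, insurance and all costs thereafter.
Seller's account: goods 385634.79 + inland to port 918.38 + export clearance 81.99 + origin terminal 115.53 = 386750.69
Buyer's account: freight 3560.45 + duty 2585.51 + delivery 1945.15 = 8091.11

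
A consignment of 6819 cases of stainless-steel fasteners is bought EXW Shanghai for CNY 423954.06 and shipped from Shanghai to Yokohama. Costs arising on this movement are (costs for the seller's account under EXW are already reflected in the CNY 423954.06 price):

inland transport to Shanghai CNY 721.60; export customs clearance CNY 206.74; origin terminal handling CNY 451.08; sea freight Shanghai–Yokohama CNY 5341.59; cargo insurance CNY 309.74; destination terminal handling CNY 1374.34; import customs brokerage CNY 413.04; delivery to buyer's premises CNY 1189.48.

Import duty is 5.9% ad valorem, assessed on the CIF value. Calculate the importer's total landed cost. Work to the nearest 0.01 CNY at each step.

Total landed cost: CNY 459389.77

EXW: the seller makes goods available at their premises; the buyer bears all onward costs.
CIF value = EXW price + inland to port + export clearance + origin terminal + freight + insurance = 423954.06 + 721.60 + 206.74 + 451.08 + 5341.59 + 309.74 = 430984.81
Import duty = 430984.81 × 5.9% = 25428.10
Buyer bears: inland to port 721.60 + export clearance 206.74 + origin terminal 451.08 + freight 5341.59 + insurance 309.74 + destination terminal 1374.34 + brokerage 413.04 + delivery 1189.48 + duty 25428.10 = 35435.71
Landed cost = invoice 423954.06 + 35435.71 = 459389.77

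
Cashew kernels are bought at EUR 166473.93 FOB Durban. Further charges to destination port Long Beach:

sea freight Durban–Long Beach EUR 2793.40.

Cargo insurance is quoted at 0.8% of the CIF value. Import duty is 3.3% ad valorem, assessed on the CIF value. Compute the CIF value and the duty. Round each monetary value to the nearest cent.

Let C be the CIF value. C = FOB price + freight + 0.8% × C
C − 0.8% × C = 166473.93 + 2793.40
0.992 × C = 169267.33
C = 169267.33 / 0.992 = 170632.39
Insurance premium = 0.8% × 170632.39 = 1365.06
Import duty = 170632.39 × 3.3% = 5630.87

CIF value: EUR 170632.39; import duty: EUR 5630.87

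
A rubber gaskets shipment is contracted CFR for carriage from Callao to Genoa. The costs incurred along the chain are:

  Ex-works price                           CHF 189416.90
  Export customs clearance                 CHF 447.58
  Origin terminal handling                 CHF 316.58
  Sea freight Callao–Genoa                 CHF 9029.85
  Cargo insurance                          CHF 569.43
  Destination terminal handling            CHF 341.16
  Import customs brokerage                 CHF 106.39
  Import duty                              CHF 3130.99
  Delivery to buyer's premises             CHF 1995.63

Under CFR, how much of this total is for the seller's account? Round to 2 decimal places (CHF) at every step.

Seller's account: CHF 199210.91

CFR: the seller pays costs through ocean freight to the destination port, but not insurance.
Seller's account: goods 189416.90 + export clearance 447.58 + origin terminal 316.58 + freight 9029.85 = 199210.91
Buyer's account: insurance 569.43 + destination terminal 341.16 + brokerage 106.39 + duty 3130.99 + delivery 1995.63 = 6143.60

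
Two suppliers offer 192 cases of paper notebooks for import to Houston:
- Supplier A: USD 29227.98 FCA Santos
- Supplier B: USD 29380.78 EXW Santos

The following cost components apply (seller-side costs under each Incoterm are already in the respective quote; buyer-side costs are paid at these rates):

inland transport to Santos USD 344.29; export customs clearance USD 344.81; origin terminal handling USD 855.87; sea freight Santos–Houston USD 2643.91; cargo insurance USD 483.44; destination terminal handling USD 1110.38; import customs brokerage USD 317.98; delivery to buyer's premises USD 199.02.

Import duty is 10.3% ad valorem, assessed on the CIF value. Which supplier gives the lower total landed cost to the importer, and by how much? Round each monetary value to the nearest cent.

Supplier A (FCA):
CIF value = FCA price + origin terminal + freight + insurance = 29227.98 + 855.87 + 2643.91 + 483.44 = 33211.20
Import duty = 33211.20 × 10.3% = 3420.75
Buyer bears (A): 855.87 + 2643.91 + 483.44 + 1110.38 + 317.98 + 199.02 = 5610.60
Landed cost (A) = invoice 29227.98 + 5610.60 + duty 3420.75 = 38259.33
Supplier B (EXW):
CIF value = EXW price + inland to port + export clearance + origin terminal + freight + insurance = 29380.78 + 344.29 + 344.81 + 855.87 + 2643.91 + 483.44 = 34053.10
Import duty = 34053.10 × 10.3% = 3507.47
Buyer bears (B): 344.29 + 344.81 + 855.87 + 2643.91 + 483.44 + 1110.38 + 317.98 + 199.02 = 6299.70
Landed cost (B) = invoice 29380.78 + 6299.70 + duty 3507.47 = 39187.95
Difference = |38259.33 − 39187.95| = 928.62

Supplier A is cheaper by USD 928.62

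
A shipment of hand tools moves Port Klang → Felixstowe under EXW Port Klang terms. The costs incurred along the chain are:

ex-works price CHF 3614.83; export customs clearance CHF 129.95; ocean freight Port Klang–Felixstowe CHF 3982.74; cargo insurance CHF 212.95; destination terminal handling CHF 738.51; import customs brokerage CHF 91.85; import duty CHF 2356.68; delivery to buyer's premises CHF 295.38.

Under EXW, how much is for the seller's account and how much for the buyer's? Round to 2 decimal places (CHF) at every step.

Seller: CHF 3614.83; buyer: CHF 7808.06

EXW: the seller makes goods available at their premises; the buyer bears all onward costs.
Seller's account: goods 3614.83 = 3614.83
Buyer's account: export clearance 129.95 + freight 3982.74 + insurance 212.95 + destination terminal 738.51 + brokerage 91.85 + duty 2356.68 + delivery 295.38 = 7808.06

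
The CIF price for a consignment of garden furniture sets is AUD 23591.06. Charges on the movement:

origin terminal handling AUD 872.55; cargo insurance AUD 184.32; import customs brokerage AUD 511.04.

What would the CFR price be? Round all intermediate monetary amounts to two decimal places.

CFR price: AUD 23406.74

Not relevant to the conversion: origin terminal — on the seller under both CIF and CFR; already in the CIF price and stays in the CFR price. brokerage — on the buyer under both terms; not part of either seller's price.
From CIF to CFR, the seller no longer bears: insurance.
CFR price = 23591.06 − 184.32 = 23406.74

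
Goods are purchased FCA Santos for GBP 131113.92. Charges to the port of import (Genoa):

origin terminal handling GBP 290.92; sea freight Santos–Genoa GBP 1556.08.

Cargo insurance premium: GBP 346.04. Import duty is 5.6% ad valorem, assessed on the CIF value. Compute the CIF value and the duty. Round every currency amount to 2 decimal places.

CIF value: GBP 133306.96; import duty: GBP 7465.19

CIF = FCA price + pre-shipment costs + freight + insurance
CIF = 131113.92 + 290.92 + 1556.08 + 346.04 = 133306.96
Import duty = 133306.96 × 5.6% = 7465.19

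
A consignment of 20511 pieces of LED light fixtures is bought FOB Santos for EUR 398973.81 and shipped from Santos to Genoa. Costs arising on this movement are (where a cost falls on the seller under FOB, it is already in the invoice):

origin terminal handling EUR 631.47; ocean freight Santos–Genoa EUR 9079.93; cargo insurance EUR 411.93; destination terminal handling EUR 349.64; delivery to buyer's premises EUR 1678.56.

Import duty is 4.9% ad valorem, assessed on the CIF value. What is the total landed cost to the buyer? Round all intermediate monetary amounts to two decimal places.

Total landed cost: EUR 430508.69

FOB: the seller bears costs until goods are on board at the origin port; the buyer bears freight, insurance and all costs thereafter.
Already in the invoice (seller's account under FOB): origin terminal — exclude.
CIF value = FOB price + freight + insurance = 398973.81 + 9079.93 + 411.93 = 408465.67
Import duty = 408465.67 × 4.9% = 20014.82
Buyer bears: freight 9079.93 + insurance 411.93 + destination terminal 349.64 + delivery 1678.56 + duty 20014.82 = 31534.88
Landed cost = invoice 398973.81 + 31534.88 = 430508.69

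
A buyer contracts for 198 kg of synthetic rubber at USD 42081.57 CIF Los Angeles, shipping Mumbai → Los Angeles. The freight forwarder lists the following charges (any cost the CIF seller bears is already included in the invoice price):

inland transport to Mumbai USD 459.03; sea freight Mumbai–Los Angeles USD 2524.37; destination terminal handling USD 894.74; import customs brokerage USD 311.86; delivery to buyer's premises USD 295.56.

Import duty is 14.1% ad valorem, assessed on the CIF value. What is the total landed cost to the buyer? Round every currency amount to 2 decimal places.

CIF: the seller pays costs through ocean freight and marine insurance to the destination port.
Already in the invoice (seller's account under CIF): inland to port, freight — exclude.
The CIF price already equals the CIF value: 42081.57
Import duty = 42081.57 × 14.1% = 5933.50
Buyer bears: destination terminal 894.74 + brokerage 311.86 + delivery 295.56 + duty 5933.50 = 7435.66
Landed cost = invoice 42081.57 + 7435.66 = 49517.23

Total landed cost: USD 49517.23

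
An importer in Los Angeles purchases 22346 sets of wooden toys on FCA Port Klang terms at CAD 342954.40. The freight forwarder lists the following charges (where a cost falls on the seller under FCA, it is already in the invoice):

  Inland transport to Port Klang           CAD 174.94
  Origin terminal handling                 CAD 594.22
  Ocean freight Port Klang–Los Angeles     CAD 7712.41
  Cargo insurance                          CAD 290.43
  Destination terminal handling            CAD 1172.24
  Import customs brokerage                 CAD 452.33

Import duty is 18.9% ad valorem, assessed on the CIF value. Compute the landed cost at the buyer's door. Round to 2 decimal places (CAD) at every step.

Total landed cost: CAD 419619.26

FCA: the seller delivers export-cleared goods to the carrier; the buyer bears costs from that point.
Already in the invoice (seller's account under FCA): inland to port — exclude.
CIF value = FCA price + origin terminal + freight + insurance = 342954.40 + 594.22 + 7712.41 + 290.43 = 351551.46
Import duty = 351551.46 × 18.9% = 66443.23
Buyer bears: origin terminal 594.22 + freight 7712.41 + insurance 290.43 + destination terminal 1172.24 + brokerage 452.33 + duty 66443.23 = 76664.86
Landed cost = invoice 342954.40 + 76664.86 = 419619.26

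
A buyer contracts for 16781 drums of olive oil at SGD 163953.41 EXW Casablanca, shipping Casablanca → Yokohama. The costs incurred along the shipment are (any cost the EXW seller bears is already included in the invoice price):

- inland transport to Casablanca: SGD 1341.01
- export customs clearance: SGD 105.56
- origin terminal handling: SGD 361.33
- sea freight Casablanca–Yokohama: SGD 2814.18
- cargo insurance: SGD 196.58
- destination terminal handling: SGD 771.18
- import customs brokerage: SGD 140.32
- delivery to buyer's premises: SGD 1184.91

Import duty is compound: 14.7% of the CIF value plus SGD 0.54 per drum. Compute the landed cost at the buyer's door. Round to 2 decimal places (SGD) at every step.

Total landed cost: SGD 204739.71

EXW: the seller makes goods available at their premises; the buyer bears all onward costs.
CIF value = EXW price + inland to port + export clearance + origin terminal + freight + insurance = 163953.41 + 1341.01 + 105.56 + 361.33 + 2814.18 + 196.58 = 168772.07
Ad valorem component: 168772.07 × 14.7% = 24809.49
Specific component: 16781 × 0.54 = 9061.74
Import duty = 24809.49 + 9061.74 = 33871.23
Buyer bears: inland to port 1341.01 + export clearance 105.56 + origin terminal 361.33 + freight 2814.18 + insurance 196.58 + destination terminal 771.18 + brokerage 140.32 + delivery 1184.91 + duty 33871.23 = 40786.30
Landed cost = invoice 163953.41 + 40786.30 = 204739.71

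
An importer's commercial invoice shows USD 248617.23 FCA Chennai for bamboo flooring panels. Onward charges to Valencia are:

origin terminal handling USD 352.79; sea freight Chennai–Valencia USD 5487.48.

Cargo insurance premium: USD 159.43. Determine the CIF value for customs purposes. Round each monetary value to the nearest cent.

CIF = FCA price + pre-shipment costs + freight + insurance
CIF = 248617.23 + 352.79 + 5487.48 + 159.43 = 254616.93

CIF value: USD 254616.93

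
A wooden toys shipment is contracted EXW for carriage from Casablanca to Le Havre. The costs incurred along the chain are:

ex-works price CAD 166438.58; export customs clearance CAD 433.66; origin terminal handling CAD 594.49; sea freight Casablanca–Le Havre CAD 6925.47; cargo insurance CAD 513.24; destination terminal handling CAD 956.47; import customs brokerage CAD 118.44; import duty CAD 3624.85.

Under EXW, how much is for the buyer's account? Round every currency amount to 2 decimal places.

Buyer's account: CAD 13166.62

EXW: the seller makes goods available at their premises; the buyer bears all onward costs.
Seller's account: goods 166438.58 = 166438.58
Buyer's account: export clearance 433.66 + origin terminal 594.49 + freight 6925.47 + insurance 513.24 + destination terminal 956.47 + brokerage 118.44 + duty 3624.85 = 13166.62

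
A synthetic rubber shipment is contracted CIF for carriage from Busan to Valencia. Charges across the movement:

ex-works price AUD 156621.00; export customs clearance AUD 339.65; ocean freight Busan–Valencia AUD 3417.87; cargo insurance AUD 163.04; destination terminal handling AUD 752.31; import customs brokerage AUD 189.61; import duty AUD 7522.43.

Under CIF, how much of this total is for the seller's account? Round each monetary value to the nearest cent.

CIF: the seller pays costs through ocean freight and marine insurance to the destination port.
Seller's account: goods 156621.00 + export clearance 339.65 + freight 3417.87 + insurance 163.04 = 160541.56
Buyer's account: destination terminal 752.31 + brokerage 189.61 + duty 7522.43 = 8464.35

Seller's account: AUD 160541.56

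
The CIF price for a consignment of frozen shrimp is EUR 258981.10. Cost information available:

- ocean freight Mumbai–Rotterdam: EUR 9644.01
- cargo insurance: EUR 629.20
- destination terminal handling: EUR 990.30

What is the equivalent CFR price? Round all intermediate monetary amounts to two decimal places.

Not relevant to the conversion: freight — on the seller under both CIF and CFR; already in the CIF price and stays in the CFR price. destination terminal — on the buyer under both terms; not part of either seller's price.
From CIF to CFR, the seller no longer bears: insurance.
CFR price = 258981.10 − 629.20 = 258351.90

CFR price: EUR 258351.90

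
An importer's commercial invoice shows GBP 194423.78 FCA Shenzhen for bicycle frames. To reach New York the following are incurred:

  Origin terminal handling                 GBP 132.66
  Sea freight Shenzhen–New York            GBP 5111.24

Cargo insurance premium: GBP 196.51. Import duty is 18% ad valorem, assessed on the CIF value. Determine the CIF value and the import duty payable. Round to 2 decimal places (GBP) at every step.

CIF value: GBP 199864.19; import duty: GBP 35975.55

CIF = FCA price + pre-shipment costs + freight + insurance
CIF = 194423.78 + 132.66 + 5111.24 + 196.51 = 199864.19
Import duty = 199864.19 × 18% = 35975.55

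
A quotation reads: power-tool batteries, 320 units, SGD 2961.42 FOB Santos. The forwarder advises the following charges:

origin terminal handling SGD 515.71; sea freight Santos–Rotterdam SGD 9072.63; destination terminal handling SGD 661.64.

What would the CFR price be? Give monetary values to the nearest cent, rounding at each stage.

CFR price: SGD 12034.05

Not relevant to the conversion: origin terminal — on the seller under both FOB and CFR; already in the FOB price and stays in the CFR price. destination terminal — on the buyer under both terms; not part of either seller's price.
From FOB to CFR, the seller additionally bears: freight.
CFR price = 2961.42 + 9072.63 = 12034.05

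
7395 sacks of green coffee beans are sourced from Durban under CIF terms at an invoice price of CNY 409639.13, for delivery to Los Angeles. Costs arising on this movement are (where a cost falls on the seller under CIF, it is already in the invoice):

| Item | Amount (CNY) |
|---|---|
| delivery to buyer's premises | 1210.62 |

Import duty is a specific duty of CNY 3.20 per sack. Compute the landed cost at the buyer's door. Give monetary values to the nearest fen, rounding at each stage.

CIF: the seller pays costs through ocean freight and marine insurance to the destination port.
The CIF price already equals the CIF value: 409639.13
Import duty = 7395 × 3.20 = 23664.00
Buyer bears: delivery 1210.62 + duty 23664.00 = 24874.62
Landed cost = invoice 409639.13 + 24874.62 = 434513.75

Total landed cost: CNY 434513.75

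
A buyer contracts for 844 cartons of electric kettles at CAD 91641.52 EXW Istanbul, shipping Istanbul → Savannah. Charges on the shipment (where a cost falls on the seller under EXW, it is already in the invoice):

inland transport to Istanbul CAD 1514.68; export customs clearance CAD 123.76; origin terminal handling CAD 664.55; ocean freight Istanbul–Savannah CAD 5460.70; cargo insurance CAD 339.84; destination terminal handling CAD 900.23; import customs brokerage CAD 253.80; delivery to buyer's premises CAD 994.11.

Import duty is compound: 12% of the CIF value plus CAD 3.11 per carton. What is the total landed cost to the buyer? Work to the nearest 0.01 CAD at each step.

EXW: the seller makes goods available at their premises; the buyer bears all onward costs.
CIF value = EXW price + inland to port + export clearance + origin terminal + freight + insurance = 91641.52 + 1514.68 + 123.76 + 664.55 + 5460.70 + 339.84 = 99745.05
Ad valorem component: 99745.05 × 12% = 11969.41
Specific component: 844 × 3.11 = 2624.84
Import duty = 11969.41 + 2624.84 = 14594.25
Buyer bears: inland to port 1514.68 + export clearance 123.76 + origin terminal 664.55 + freight 5460.70 + insurance 339.84 + destination terminal 900.23 + brokerage 253.80 + delivery 994.11 + duty 14594.25 = 24845.92
Landed cost = invoice 91641.52 + 24845.92 = 116487.44

Total landed cost: CAD 116487.44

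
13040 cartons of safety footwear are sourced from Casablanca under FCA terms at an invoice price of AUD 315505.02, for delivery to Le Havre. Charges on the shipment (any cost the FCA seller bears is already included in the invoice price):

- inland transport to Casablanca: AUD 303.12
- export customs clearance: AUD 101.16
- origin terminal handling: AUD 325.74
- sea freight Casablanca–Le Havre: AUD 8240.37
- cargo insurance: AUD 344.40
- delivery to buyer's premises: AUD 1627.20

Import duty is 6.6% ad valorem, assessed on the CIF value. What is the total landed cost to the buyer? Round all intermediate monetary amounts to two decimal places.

FCA: the seller delivers export-cleared goods to the carrier; the buyer bears costs from that point.
Already in the invoice (seller's account under FCA): inland to port, export clearance — exclude.
CIF value = FCA price + origin terminal + freight + insurance = 315505.02 + 325.74 + 8240.37 + 344.40 = 324415.53
Import duty = 324415.53 × 6.6% = 21411.42
Buyer bears: origin terminal 325.74 + freight 8240.37 + insurance 344.40 + delivery 1627.20 + duty 21411.42 = 31949.13
Landed cost = invoice 315505.02 + 31949.13 = 347454.15

Total landed cost: AUD 347454.15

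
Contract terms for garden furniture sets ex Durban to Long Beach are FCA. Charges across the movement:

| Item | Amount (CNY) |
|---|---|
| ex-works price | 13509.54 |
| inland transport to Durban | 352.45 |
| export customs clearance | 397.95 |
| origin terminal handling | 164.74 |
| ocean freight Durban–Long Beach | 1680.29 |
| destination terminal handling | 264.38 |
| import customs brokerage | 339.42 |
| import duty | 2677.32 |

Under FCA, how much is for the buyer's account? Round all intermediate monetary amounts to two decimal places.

Buyer's account: CNY 5126.15

FCA: the seller delivers export-cleared goods to the carrier; the buyer bears costs from that point.
Seller's account: goods 13509.54 + inland to port 352.45 + export clearance 397.95 = 14259.94
Buyer's account: origin terminal 164.74 + freight 1680.29 + destination terminal 264.38 + brokerage 339.42 + duty 2677.32 = 5126.15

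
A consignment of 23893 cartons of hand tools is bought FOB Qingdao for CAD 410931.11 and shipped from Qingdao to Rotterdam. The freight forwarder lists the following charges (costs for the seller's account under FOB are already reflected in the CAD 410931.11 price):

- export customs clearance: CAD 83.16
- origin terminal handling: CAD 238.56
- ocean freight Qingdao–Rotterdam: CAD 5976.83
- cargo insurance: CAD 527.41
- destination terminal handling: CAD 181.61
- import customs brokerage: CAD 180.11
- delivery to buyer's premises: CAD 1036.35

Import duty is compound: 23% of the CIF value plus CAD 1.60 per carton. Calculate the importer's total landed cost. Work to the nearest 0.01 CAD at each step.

FOB: the seller bears costs until goods are on board at the origin port; the buyer bears freight, insurance and all costs thereafter.
Already in the invoice (seller's account under FOB): export clearance, origin terminal — exclude.
CIF value = FOB price + freight + insurance = 410931.11 + 5976.83 + 527.41 = 417435.35
Ad valorem component: 417435.35 × 23% = 96010.13
Specific component: 23893 × 1.60 = 38228.80
Import duty = 96010.13 + 38228.80 = 134238.93
Buyer bears: freight 5976.83 + insurance 527.41 + destination terminal 181.61 + brokerage 180.11 + delivery 1036.35 + duty 134238.93 = 142141.24
Landed cost = invoice 410931.11 + 142141.24 = 553072.35

Total landed cost: CAD 553072.35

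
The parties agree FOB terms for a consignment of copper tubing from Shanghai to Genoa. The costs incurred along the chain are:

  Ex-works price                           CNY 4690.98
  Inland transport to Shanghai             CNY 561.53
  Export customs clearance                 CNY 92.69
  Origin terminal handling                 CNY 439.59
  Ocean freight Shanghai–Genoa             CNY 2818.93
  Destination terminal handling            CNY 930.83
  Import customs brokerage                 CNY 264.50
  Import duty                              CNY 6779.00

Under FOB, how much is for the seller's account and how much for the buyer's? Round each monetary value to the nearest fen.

Seller: CNY 5784.79; buyer: CNY 10793.26

FOB: the seller bears costs until goods are on board at the origin port; the buyer bears freight, insurance and all costs thereafter.
Seller's account: goods 4690.98 + inland to port 561.53 + export clearance 92.69 + origin terminal 439.59 = 5784.79
Buyer's account: freight 2818.93 + destination terminal 930.83 + brokerage 264.50 + duty 6779.00 = 10793.26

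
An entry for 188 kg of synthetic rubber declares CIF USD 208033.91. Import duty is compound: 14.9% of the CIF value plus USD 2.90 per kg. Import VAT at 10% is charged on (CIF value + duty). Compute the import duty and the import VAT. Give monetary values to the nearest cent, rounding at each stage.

Ad valorem component: 208033.91 × 14.9% = 30997.05
Specific component: 188 × 2.90 = 545.20
Import duty = 30997.05 + 545.20 = 31542.25
VAT base = CIF + duty = 208033.91 + 31542.25 = 239576.16
Import VAT = 239576.16 × 10% = 23957.62

Import duty: USD 31542.25; import VAT: USD 23957.62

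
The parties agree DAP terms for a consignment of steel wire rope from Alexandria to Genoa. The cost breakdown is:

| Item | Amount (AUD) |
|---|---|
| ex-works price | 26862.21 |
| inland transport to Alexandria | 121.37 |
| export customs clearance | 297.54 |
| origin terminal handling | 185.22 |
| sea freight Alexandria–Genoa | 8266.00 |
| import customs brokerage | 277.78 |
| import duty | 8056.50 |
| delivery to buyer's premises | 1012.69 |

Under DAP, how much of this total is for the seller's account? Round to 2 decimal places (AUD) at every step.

Seller's account: AUD 36745.03

DAP: the seller bears all costs to the named destination except import duty and clearance.
Seller's account: goods 26862.21 + inland to port 121.37 + export clearance 297.54 + origin terminal 185.22 + freight 8266.00 + delivery 1012.69 = 36745.03
Buyer's account: brokerage 277.78 + duty 8056.50 = 8334.28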